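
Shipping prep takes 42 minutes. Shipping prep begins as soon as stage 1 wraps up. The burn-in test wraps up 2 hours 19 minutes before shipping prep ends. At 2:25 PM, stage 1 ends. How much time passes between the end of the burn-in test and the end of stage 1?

97 minutes

Shipping prep starts at 2:25 PM.
Shipping prep ends at 2:25 PM + 42 min = 3:07 PM.
The burn-in test ends at 3:07 PM − 139 min = 12:48 PM.
From 12:48 PM to 2:25 PM is 97 minutes.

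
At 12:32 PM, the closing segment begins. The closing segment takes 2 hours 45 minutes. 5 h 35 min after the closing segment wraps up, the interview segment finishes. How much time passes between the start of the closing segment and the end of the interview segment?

8 hours 20 minutes

The closing segment ends at 12:32 PM + 165 min = 3:17 PM.
The interview segment ends at 3:17 PM + 335 min = 8:52 PM.
From 12:32 PM to 8:52 PM is 8 hours 20 minutes.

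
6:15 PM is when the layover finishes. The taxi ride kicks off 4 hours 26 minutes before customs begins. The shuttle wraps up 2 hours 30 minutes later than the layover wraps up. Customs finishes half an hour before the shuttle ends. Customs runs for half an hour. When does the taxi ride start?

3:19 PM

The shuttle ends at 6:15 PM + 150 min = 8:45 PM.
Customs ends at 8:45 PM − 30 min = 8:15 PM.
Customs starts at 8:15 PM − 30 min = 7:45 PM.
The taxi ride starts at 7:45 PM − 266 min = 3:19 PM.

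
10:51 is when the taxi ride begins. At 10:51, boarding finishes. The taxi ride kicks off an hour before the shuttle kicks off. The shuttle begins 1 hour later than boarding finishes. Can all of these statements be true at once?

Yes

The shuttle starts at 10:51 + 60 min = 11:51.
The taxi ride starts at 11:51 − 60 min = 10:51.
That matches the stated 10:51, so the schedule is consistent.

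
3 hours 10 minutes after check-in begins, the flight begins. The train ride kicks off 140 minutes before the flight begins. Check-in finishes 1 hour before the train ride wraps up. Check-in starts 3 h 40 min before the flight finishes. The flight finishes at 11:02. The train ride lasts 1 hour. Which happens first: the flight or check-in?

Check-in starts at 11:02 − 220 min = 07:22.
The flight starts at 07:22 + 190 min = 10:32.
The flight starts at 10:32 and check-in starts at 07:22, so check-in is first.

check-in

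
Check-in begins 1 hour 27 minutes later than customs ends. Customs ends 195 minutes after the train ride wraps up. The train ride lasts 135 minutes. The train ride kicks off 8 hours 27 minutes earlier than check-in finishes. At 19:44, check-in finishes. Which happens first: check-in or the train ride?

The train ride starts at 19:44 − 507 min = 11:17.
The train ride ends at 11:17 + 135 min = 13:32.
Customs ends at 13:32 + 195 min = 16:47.
Check-in starts at 16:47 + 87 min = 18:14.
Check-in starts at 18:14 and the train ride starts at 11:17, so the train ride is first.

the train ride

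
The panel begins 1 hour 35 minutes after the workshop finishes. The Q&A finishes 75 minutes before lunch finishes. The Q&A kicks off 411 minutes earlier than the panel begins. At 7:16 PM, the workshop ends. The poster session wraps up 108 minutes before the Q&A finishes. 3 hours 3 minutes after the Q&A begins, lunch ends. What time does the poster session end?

2:00 PM

The panel starts at 7:16 PM + 95 min = 8:51 PM.
The Q&A starts at 8:51 PM − 411 min = 2:00 PM.
Lunch ends at 2:00 PM + 183 min = 5:03 PM.
The Q&A ends at 5:03 PM − 75 min = 3:48 PM.
The poster session ends at 3:48 PM − 108 min = 2:00 PM.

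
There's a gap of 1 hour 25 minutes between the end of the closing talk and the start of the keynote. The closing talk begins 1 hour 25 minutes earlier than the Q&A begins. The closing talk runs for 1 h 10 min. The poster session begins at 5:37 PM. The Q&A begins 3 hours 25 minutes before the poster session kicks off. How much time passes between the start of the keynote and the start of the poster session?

135 minutes

The Q&A starts at 5:37 PM − 205 min = 2:12 PM.
The closing talk starts at 2:12 PM − 85 min = 12:47 PM.
The closing talk ends at 12:47 PM + 70 min = 1:57 PM.
The keynote starts at 1:57 PM + 85 min = 3:22 PM.
From 3:22 PM to 5:37 PM is 135 minutes.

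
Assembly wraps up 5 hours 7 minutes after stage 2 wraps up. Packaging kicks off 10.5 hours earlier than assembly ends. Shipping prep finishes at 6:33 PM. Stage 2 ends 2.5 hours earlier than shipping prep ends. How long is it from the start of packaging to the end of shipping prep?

7 h 53 min

Stage 2 ends at 6:33 PM − 150 min = 4:03 PM.
Assembly ends at 4:03 PM + 307 min = 9:10 PM.
Packaging starts at 9:10 PM − 630 min = 10:40 AM.
From 10:40 AM to 6:33 PM is 7 h 53 min.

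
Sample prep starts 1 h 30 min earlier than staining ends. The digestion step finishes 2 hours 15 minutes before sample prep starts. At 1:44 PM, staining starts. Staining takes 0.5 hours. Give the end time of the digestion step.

Staining ends at 1:44 PM + 30 min = 2:14 PM.
Sample prep starts at 2:14 PM − 90 min = 12:44 PM.
The digestion step ends at 12:44 PM − 135 min = 10:29 AM.

10:29 AM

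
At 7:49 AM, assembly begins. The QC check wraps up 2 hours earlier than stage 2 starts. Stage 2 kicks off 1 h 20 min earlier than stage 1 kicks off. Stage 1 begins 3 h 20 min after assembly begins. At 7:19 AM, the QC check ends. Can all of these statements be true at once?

Stage 1 starts at 7:49 AM + 200 min = 11:09 AM.
Stage 2 starts at 11:09 AM − 80 min = 9:49 AM.
The QC check ends at 9:49 AM − 120 min = 7:49 AM.
But the QC check is also said to end at 7:19 AM — a 30-minute conflict.

No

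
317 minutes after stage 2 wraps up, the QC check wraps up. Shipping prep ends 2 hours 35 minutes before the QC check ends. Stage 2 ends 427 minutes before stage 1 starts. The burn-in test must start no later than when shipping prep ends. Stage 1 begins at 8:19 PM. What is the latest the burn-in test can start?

Stage 2 ends at 8:19 PM − 427 min = 1:12 PM.
The QC check ends at 1:12 PM + 317 min = 6:29 PM.
Shipping prep ends at 6:29 PM − 155 min = 3:54 PM.
The burn-in test is bounded by shipping prep, so the latest it can start is 3:54 PM.

3:54 PM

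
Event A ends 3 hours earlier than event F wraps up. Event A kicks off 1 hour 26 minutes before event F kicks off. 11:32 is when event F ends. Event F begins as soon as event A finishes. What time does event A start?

07:06

Event A ends at 11:32 − 180 min = 08:32.
So event F starts at 08:32.
Event A starts at 08:32 − 86 min = 07:06.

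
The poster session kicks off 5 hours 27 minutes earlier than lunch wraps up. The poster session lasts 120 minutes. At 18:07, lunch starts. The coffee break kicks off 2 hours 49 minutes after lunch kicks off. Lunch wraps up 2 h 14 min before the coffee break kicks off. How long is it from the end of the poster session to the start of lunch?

The coffee break starts at 18:07 + 169 min = 20:56.
Lunch ends at 20:56 − 134 min = 18:42.
The poster session starts at 18:42 − 327 min = 13:15.
The poster session ends at 13:15 + 120 min = 15:15.
From 15:15 to 18:07 is 2 hours 52 minutes.

2 hours 52 minutes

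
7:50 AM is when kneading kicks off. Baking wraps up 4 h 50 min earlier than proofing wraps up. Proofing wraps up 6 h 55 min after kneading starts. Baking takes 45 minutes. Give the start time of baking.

9:10 AM

Proofing ends at 7:50 AM + 415 min = 2:45 PM.
Baking ends at 2:45 PM − 290 min = 9:55 AM.
Baking starts at 9:55 AM − 45 min = 9:10 AM.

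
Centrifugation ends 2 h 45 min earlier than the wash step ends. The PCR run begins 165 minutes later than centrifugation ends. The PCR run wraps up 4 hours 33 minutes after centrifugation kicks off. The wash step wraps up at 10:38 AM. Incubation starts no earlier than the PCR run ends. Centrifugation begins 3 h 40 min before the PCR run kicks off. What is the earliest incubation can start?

11:31 AM

Centrifugation ends at 10:38 AM − 165 min = 7:53 AM.
The PCR run starts at 7:53 AM + 165 min = 10:38 AM.
Centrifugation starts at 10:38 AM − 220 min = 6:58 AM.
The PCR run ends at 6:58 AM + 273 min = 11:31 AM.
Incubation is bounded by the PCR run, so the earliest it can start is 11:31 AM.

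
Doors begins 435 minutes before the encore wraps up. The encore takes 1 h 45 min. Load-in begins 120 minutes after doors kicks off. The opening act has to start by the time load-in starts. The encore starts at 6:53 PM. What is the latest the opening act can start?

3:23 PM

The encore ends at 6:53 PM + 105 min = 8:38 PM.
Doors starts at 8:38 PM − 435 min = 1:23 PM.
Load-in starts at 1:23 PM + 120 min = 3:23 PM.
The opening act is bounded by load-in, so the latest it can start is 3:23 PM.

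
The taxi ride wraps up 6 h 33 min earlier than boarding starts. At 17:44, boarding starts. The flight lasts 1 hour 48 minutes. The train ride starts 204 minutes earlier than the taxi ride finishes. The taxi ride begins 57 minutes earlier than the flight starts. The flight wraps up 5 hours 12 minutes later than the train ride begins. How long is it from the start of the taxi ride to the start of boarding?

450 minutes

The taxi ride ends at 17:44 − 393 min = 11:11.
The train ride starts at 11:11 − 204 min = 07:47.
The flight ends at 07:47 + 312 min = 12:59.
The flight starts at 12:59 − 108 min = 11:11.
The taxi ride starts at 11:11 − 57 min = 10:14.
From 10:14 to 17:44 is 450 minutes.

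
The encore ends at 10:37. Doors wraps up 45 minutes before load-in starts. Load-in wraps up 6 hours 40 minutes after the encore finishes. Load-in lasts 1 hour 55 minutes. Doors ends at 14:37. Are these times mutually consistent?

Load-in ends at 10:37 + 400 min = 17:17.
Load-in starts at 17:17 − 115 min = 15:22.
Doors ends at 15:22 − 45 min = 14:37.
That matches the stated 14:37, so the schedule is consistent.

Yes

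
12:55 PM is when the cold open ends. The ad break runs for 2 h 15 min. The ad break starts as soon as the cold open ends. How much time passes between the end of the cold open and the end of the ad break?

The ad break starts at 12:55 PM.
The ad break ends at 12:55 PM + 135 min = 3:10 PM.
From 12:55 PM to 3:10 PM is 2 hours 15 minutes.

2 hours 15 minutes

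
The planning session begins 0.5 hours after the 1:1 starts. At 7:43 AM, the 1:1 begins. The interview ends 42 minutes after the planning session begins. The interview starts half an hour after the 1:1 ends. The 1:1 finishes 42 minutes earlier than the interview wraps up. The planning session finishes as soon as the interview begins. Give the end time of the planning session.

The planning session starts at 7:43 AM + 30 min = 8:13 AM.
The interview ends at 8:13 AM + 42 min = 8:55 AM.
The 1:1 ends at 8:55 AM − 42 min = 8:13 AM.
The interview starts at 8:13 AM + 30 min = 8:43 AM.
So the planning session ends at 8:43 AM.

8:43 AM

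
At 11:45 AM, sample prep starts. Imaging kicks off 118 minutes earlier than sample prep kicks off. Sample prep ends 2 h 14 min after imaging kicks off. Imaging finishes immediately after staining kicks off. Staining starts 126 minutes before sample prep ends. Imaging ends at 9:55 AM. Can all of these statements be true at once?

Imaging starts at 11:45 AM − 118 min = 9:47 AM.
Sample prep ends at 9:47 AM + 134 min = 12:01 PM.
Staining starts at 12:01 PM − 126 min = 9:55 AM.
So imaging ends at 9:55 AM.
That matches the stated 9:55 AM, so the schedule is consistent.

Yes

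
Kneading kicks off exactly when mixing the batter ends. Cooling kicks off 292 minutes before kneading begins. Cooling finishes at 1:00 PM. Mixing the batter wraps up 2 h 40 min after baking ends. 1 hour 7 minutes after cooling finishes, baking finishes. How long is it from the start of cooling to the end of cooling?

Baking ends at 1:00 PM + 67 min = 2:07 PM.
Mixing the batter ends at 2:07 PM + 160 min = 4:47 PM.
So kneading starts at 4:47 PM.
Cooling starts at 4:47 PM − 292 min = 11:55 AM.
From 11:55 AM to 1:00 PM is 65 minutes.

65 minutes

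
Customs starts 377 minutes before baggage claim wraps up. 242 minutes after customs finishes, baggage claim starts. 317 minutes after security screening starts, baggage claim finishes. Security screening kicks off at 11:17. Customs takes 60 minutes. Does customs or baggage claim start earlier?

Baggage claim ends at 11:17 + 317 min = 16:34.
Customs starts at 16:34 − 377 min = 10:17.
Customs ends at 10:17 + 60 min = 11:17.
Baggage claim starts at 11:17 + 242 min = 15:19.
Customs starts at 10:17 and baggage claim starts at 15:19, so customs is first.

customs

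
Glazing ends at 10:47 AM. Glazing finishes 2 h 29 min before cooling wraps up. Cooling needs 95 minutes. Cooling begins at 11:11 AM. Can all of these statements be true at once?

Cooling ends at 11:11 AM + 95 min = 12:46 PM.
Glazing ends at 12:46 PM − 149 min = 10:17 AM.
But glazing is also said to end at 10:47 AM — a 30-minute conflict.

No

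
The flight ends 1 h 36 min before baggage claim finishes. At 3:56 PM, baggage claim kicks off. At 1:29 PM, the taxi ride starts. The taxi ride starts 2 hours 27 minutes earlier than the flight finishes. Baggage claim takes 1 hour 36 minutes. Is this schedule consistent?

Baggage claim ends at 3:56 PM + 96 min = 5:32 PM.
The flight ends at 5:32 PM − 96 min = 3:56 PM.
The taxi ride starts at 3:56 PM − 147 min = 1:29 PM.
That matches the stated 1:29 PM, so the schedule is consistent.

Yes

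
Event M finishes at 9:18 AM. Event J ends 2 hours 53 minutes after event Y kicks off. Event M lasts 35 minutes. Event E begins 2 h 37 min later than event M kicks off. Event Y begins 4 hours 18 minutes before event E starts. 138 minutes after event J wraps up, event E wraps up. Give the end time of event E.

12:13 PM

Event M starts at 9:18 AM − 35 min = 8:43 AM.
Event E starts at 8:43 AM + 157 min = 11:20 AM.
Event Y starts at 11:20 AM − 258 min = 7:02 AM.
Event J ends at 7:02 AM + 173 min = 9:55 AM.
Event E ends at 9:55 AM + 138 min = 12:13 PM.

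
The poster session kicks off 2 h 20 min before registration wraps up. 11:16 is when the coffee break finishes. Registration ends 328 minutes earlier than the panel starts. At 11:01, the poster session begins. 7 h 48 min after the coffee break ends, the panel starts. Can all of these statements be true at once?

The panel starts at 11:16 + 468 min = 19:04.
Registration ends at 19:04 − 328 min = 13:36.
The poster session starts at 13:36 − 140 min = 11:16.
But the poster session is also said to start at 11:01 — a 15-minute conflict.

No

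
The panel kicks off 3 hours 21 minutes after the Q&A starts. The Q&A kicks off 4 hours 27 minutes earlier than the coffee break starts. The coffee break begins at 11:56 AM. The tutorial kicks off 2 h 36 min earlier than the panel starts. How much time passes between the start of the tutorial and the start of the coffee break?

The Q&A starts at 11:56 AM − 267 min = 7:29 AM.
The panel starts at 7:29 AM + 201 min = 10:50 AM.
The tutorial starts at 10:50 AM − 156 min = 8:14 AM.
From 8:14 AM to 11:56 AM is 3 h 42 min.

3 h 42 min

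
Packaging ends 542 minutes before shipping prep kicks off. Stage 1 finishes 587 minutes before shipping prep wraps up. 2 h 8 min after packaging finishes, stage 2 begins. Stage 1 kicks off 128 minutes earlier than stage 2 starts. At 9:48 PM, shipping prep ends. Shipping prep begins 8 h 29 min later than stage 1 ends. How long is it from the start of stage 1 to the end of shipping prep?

620 minutes

Stage 1 ends at 9:48 PM − 587 min = 12:01 PM.
Shipping prep starts at 12:01 PM + 509 min = 8:30 PM.
Packaging ends at 8:30 PM − 542 min = 11:28 AM.
Stage 2 starts at 11:28 AM + 128 min = 1:36 PM.
Stage 1 starts at 1:36 PM − 128 min = 11:28 AM.
From 11:28 AM to 9:48 PM is 620 minutes.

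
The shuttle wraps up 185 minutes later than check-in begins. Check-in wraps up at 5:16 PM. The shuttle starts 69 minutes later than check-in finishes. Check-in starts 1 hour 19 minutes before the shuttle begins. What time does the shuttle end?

8:11 PM

The shuttle starts at 5:16 PM + 69 min = 6:25 PM.
Check-in starts at 6:25 PM − 79 min = 5:06 PM.
The shuttle ends at 5:06 PM + 185 min = 8:11 PM.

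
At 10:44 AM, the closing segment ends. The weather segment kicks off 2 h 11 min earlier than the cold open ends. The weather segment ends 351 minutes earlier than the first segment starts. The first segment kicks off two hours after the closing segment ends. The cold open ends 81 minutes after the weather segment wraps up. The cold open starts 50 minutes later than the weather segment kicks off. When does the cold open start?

6:53 AM

The first segment starts at 10:44 AM + 120 min = 12:44 PM.
The weather segment ends at 12:44 PM − 351 min = 6:53 AM.
The cold open ends at 6:53 AM + 81 min = 8:14 AM.
The weather segment starts at 8:14 AM − 131 min = 6:03 AM.
The cold open starts at 6:03 AM + 50 min = 6:53 AM.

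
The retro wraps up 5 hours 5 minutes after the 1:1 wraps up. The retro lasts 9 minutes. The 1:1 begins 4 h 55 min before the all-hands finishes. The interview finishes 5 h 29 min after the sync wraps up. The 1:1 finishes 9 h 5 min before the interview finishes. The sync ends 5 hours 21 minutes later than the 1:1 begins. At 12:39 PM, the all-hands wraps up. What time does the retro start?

2:25 PM

The 1:1 starts at 12:39 PM − 295 min = 7:44 AM.
The sync ends at 7:44 AM + 321 min = 1:05 PM.
The interview ends at 1:05 PM + 329 min = 6:34 PM.
The 1:1 ends at 6:34 PM − 545 min = 9:29 AM.
The retro ends at 9:29 AM + 305 min = 2:34 PM.
The retro starts at 2:34 PM − 9 min = 2:25 PM.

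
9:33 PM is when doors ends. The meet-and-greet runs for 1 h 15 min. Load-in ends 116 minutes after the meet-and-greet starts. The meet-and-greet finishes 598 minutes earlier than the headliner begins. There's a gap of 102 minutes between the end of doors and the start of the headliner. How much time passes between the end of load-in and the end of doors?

The headliner starts at 9:33 PM + 102 min = 11:15 PM.
The meet-and-greet ends at 11:15 PM − 598 min = 1:17 PM.
The meet-and-greet starts at 1:17 PM − 75 min = 12:02 PM.
Load-in ends at 12:02 PM + 116 min = 1:58 PM.
From 1:58 PM to 9:33 PM is 7 hours 35 minutes.

7 hours 35 minutes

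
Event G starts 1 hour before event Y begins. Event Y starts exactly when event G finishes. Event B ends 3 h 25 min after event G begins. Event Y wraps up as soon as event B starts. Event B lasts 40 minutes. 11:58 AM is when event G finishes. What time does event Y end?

1:43 PM

Event Y starts at 11:58 AM.
Event G starts at 11:58 AM − 60 min = 10:58 AM.
Event B ends at 10:58 AM + 205 min = 2:23 PM.
Event B starts at 2:23 PM − 40 min = 1:43 PM.
So event Y ends at 1:43 PM.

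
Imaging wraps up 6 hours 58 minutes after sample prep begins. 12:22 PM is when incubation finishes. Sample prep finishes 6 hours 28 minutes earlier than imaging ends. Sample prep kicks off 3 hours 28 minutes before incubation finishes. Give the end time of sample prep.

Sample prep starts at 12:22 PM − 208 min = 8:54 AM.
Imaging ends at 8:54 AM + 418 min = 3:52 PM.
Sample prep ends at 3:52 PM − 388 min = 9:24 AM.

9:24 AM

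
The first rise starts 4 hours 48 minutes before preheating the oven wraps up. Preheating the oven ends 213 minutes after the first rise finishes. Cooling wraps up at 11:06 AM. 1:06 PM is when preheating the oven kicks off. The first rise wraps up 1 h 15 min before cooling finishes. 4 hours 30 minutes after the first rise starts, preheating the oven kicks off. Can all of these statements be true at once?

The first rise ends at 11:06 AM − 75 min = 9:51 AM.
Preheating the oven ends at 9:51 AM + 213 min = 1:24 PM.
The first rise starts at 1:24 PM − 288 min = 8:36 AM.
Preheating the oven starts at 8:36 AM + 270 min = 1:06 PM.
That matches the stated 1:06 PM, so the schedule is consistent.

Yes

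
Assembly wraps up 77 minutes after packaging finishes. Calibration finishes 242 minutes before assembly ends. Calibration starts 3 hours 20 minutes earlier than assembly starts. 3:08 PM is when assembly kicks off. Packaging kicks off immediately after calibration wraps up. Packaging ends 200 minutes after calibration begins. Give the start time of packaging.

12:23 PM

Calibration starts at 3:08 PM − 200 min = 11:48 AM.
Packaging ends at 11:48 AM + 200 min = 3:08 PM.
Assembly ends at 3:08 PM + 77 min = 4:25 PM.
Calibration ends at 4:25 PM − 242 min = 12:23 PM.
So packaging starts at 12:23 PM.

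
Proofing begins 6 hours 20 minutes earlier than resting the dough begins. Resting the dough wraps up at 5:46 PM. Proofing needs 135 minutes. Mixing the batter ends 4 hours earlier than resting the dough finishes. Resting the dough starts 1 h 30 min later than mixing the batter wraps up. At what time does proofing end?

11:11 AM

Mixing the batter ends at 5:46 PM − 240 min = 1:46 PM.
Resting the dough starts at 1:46 PM + 90 min = 3:16 PM.
Proofing starts at 3:16 PM − 380 min = 8:56 AM.
Proofing ends at 8:56 AM + 135 min = 11:11 AM.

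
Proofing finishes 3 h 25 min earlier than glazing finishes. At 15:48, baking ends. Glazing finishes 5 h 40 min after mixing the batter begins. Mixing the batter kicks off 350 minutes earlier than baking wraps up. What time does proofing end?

12:13

Mixing the batter starts at 15:48 − 350 min = 09:58.
Glazing ends at 09:58 + 340 min = 15:38.
Proofing ends at 15:38 − 205 min = 12:13.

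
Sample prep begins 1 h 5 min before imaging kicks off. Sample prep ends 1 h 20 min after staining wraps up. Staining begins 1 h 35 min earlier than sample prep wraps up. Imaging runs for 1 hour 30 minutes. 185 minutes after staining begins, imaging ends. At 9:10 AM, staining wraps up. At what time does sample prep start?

9:25 AM

Sample prep ends at 9:10 AM + 80 min = 10:30 AM.
Staining starts at 10:30 AM − 95 min = 8:55 AM.
Imaging ends at 8:55 AM + 185 min = 12:00 PM.
Imaging starts at 12:00 PM − 90 min = 10:30 AM.
Sample prep starts at 10:30 AM − 65 min = 9:25 AM.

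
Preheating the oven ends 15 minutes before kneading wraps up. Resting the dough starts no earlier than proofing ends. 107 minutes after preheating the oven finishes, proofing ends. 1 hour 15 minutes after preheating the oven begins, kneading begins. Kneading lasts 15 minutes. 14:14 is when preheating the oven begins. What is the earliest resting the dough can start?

17:16

Kneading starts at 14:14 + 75 min = 15:29.
Kneading ends at 15:29 + 15 min = 15:44.
Preheating the oven ends at 15:44 − 15 min = 15:29.
Proofing ends at 15:29 + 107 min = 17:16.
Resting the dough is bounded by proofing, so the earliest it can start is 17:16.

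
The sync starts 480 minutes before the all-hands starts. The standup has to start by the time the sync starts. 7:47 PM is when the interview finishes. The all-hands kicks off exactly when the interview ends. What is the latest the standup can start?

11:47 AM

The all-hands starts at 7:47 PM.
The sync starts at 7:47 PM − 480 min = 11:47 AM.
The standup is bounded by the sync, so the latest it can start is 11:47 AM.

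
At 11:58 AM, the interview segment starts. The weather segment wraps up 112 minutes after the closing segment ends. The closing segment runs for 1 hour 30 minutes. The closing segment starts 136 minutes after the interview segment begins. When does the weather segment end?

The closing segment starts at 11:58 AM + 136 min = 2:14 PM.
The closing segment ends at 2:14 PM + 90 min = 3:44 PM.
The weather segment ends at 3:44 PM + 112 min = 5:36 PM.

5:36 PM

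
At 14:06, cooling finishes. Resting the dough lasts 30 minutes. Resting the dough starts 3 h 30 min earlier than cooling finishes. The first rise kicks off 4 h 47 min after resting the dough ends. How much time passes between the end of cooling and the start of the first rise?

1 h 47 min

Resting the dough starts at 14:06 − 210 min = 10:36.
Resting the dough ends at 10:36 + 30 min = 11:06.
The first rise starts at 11:06 + 287 min = 15:53.
From 14:06 to 15:53 is 1 h 47 min.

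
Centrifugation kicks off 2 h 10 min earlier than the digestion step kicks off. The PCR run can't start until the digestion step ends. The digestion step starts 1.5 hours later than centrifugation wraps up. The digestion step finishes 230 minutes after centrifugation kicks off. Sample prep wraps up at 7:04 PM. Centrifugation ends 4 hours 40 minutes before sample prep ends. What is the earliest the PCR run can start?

5:34 PM

Centrifugation ends at 7:04 PM − 280 min = 2:24 PM.
The digestion step starts at 2:24 PM + 90 min = 3:54 PM.
Centrifugation starts at 3:54 PM − 130 min = 1:44 PM.
The digestion step ends at 1:44 PM + 230 min = 5:34 PM.
The PCR run is bounded by the digestion step, so the earliest it can start is 5:34 PM.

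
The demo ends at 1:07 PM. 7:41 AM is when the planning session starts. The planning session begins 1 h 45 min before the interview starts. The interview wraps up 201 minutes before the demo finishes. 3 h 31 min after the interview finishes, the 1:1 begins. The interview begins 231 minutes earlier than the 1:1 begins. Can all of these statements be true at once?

Yes

The interview ends at 1:07 PM − 201 min = 9:46 AM.
The 1:1 starts at 9:46 AM + 211 min = 1:17 PM.
The interview starts at 1:17 PM − 231 min = 9:26 AM.
The planning session starts at 9:26 AM − 105 min = 7:41 AM.
That matches the stated 7:41 AM, so the schedule is consistent.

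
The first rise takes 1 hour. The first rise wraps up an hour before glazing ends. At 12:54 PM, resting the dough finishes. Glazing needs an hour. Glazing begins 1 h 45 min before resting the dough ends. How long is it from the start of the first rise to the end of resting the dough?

Glazing starts at 12:54 PM − 105 min = 11:09 AM.
Glazing ends at 11:09 AM + 60 min = 12:09 PM.
The first rise ends at 12:09 PM − 60 min = 11:09 AM.
The first rise starts at 11:09 AM − 60 min = 10:09 AM.
From 10:09 AM to 12:54 PM is 2 hours 45 minutes.

2 hours 45 minutes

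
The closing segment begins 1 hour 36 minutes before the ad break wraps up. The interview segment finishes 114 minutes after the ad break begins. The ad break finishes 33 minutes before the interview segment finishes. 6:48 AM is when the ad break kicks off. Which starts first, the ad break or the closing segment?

the closing segment

The interview segment ends at 6:48 AM + 114 min = 8:42 AM.
The ad break ends at 8:42 AM − 33 min = 8:09 AM.
The closing segment starts at 8:09 AM − 96 min = 6:33 AM.
The ad break starts at 6:48 AM and the closing segment starts at 6:33 AM, so the closing segment is first.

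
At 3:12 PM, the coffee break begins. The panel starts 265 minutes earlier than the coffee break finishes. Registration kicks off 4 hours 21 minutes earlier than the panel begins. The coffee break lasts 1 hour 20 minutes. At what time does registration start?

The coffee break ends at 3:12 PM + 80 min = 4:32 PM.
The panel starts at 4:32 PM − 265 min = 12:07 PM.
Registration starts at 12:07 PM − 261 min = 7:46 AM.

7:46 AM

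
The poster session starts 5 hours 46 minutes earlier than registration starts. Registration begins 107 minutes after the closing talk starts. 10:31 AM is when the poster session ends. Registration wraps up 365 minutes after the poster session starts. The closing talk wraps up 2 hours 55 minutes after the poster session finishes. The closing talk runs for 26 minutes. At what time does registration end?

3:06 PM

The closing talk ends at 10:31 AM + 175 min = 1:26 PM.
The closing talk starts at 1:26 PM − 26 min = 1:00 PM.
Registration starts at 1:00 PM + 107 min = 2:47 PM.
The poster session starts at 2:47 PM − 346 min = 9:01 AM.
Registration ends at 9:01 AM + 365 min = 3:06 PM.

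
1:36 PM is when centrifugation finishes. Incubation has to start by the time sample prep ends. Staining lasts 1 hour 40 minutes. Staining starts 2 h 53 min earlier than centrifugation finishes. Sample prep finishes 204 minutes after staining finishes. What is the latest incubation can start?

3:47 PM

Staining starts at 1:36 PM − 173 min = 10:43 AM.
Staining ends at 10:43 AM + 100 min = 12:23 PM.
Sample prep ends at 12:23 PM + 204 min = 3:47 PM.
Incubation is bounded by sample prep, so the latest it can start is 3:47 PM.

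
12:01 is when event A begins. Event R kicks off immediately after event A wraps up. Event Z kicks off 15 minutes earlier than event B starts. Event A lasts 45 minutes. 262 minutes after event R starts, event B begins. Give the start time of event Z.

16:53

Event A ends at 12:01 + 45 min = 12:46.
So event R starts at 12:46.
Event B starts at 12:46 + 262 min = 17:08.
Event Z starts at 17:08 − 15 min = 16:53.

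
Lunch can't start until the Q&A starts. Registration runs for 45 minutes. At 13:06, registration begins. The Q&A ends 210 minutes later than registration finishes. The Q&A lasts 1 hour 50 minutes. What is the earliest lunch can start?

Registration ends at 13:06 + 45 min = 13:51.
The Q&A ends at 13:51 + 210 min = 17:21.
The Q&A starts at 17:21 − 110 min = 15:31.
Lunch is bounded by the Q&A, so the earliest it can start is 15:31.

15:31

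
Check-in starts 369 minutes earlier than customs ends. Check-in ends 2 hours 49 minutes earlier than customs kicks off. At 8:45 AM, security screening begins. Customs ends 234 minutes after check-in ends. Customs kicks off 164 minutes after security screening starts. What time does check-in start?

6:25 AM

Customs starts at 8:45 AM + 164 min = 11:29 AM.
Check-in ends at 11:29 AM − 169 min = 8:40 AM.
Customs ends at 8:40 AM + 234 min = 12:34 PM.
Check-in starts at 12:34 PM − 369 min = 6:25 AM.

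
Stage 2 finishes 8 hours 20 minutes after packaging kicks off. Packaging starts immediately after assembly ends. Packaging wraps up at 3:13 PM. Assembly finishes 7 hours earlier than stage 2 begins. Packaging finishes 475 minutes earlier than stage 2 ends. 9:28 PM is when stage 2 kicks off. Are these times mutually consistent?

Assembly ends at 9:28 PM − 420 min = 2:28 PM.
So packaging starts at 2:28 PM.
Stage 2 ends at 2:28 PM + 500 min = 10:48 PM.
Packaging ends at 10:48 PM − 475 min = 2:53 PM.
But packaging is also said to end at 3:13 PM — a 20-minute conflict.

No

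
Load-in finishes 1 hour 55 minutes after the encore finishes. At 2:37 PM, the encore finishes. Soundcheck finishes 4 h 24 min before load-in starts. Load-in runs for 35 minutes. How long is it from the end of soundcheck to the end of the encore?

Load-in ends at 2:37 PM + 115 min = 4:32 PM.
Load-in starts at 4:32 PM − 35 min = 3:57 PM.
Soundcheck ends at 3:57 PM − 264 min = 11:33 AM.
From 11:33 AM to 2:37 PM is 3 hours 4 minutes.

3 hours 4 minutes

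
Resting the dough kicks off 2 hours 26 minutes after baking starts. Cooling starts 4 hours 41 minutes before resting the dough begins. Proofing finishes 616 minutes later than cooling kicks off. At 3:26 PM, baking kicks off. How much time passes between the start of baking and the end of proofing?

8 hours 1 minute

Resting the dough starts at 3:26 PM + 146 min = 5:52 PM.
Cooling starts at 5:52 PM − 281 min = 1:11 PM.
Proofing ends at 1:11 PM + 616 min = 11:27 PM.
From 3:26 PM to 11:27 PM is 8 hours 1 minute.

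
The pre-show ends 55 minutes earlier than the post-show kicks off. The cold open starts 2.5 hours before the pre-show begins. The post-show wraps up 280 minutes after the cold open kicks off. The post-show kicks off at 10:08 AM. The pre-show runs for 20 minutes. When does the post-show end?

11:03 AM

The pre-show ends at 10:08 AM − 55 min = 9:13 AM.
The pre-show starts at 9:13 AM − 20 min = 8:53 AM.
The cold open starts at 8:53 AM − 150 min = 6:23 AM.
The post-show ends at 6:23 AM + 280 min = 11:03 AM.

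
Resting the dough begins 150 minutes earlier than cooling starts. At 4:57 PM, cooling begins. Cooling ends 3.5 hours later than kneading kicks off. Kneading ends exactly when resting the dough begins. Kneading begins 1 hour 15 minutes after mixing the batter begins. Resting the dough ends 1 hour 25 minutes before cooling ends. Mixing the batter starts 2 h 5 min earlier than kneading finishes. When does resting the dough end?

3:42 PM

Resting the dough starts at 4:57 PM − 150 min = 2:27 PM.
So kneading ends at 2:27 PM.
Mixing the batter starts at 2:27 PM − 125 min = 12:22 PM.
Kneading starts at 12:22 PM + 75 min = 1:37 PM.
Cooling ends at 1:37 PM + 210 min = 5:07 PM.
Resting the dough ends at 5:07 PM − 85 min = 3:42 PM.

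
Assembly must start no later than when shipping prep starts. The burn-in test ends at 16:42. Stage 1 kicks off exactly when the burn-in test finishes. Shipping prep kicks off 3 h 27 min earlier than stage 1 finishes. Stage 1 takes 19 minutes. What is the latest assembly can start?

Stage 1 starts at 16:42.
Stage 1 ends at 16:42 + 19 min = 17:01.
Shipping prep starts at 17:01 − 207 min = 13:34.
Assembly is bounded by shipping prep, so the latest it can start is 13:34.

13:34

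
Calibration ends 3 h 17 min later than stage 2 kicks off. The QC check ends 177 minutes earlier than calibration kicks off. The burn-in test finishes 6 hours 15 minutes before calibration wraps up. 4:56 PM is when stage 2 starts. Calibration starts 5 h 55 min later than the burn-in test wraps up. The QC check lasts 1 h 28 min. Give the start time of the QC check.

3:28 PM

Calibration ends at 4:56 PM + 197 min = 8:13 PM.
The burn-in test ends at 8:13 PM − 375 min = 1:58 PM.
Calibration starts at 1:58 PM + 355 min = 7:53 PM.
The QC check ends at 7:53 PM − 177 min = 4:56 PM.
The QC check starts at 4:56 PM − 88 min = 3:28 PM.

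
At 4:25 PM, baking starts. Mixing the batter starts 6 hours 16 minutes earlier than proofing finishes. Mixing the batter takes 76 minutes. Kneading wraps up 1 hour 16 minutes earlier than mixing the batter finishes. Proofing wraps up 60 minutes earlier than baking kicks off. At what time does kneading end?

Proofing ends at 4:25 PM − 60 min = 3:25 PM.
Mixing the batter starts at 3:25 PM − 376 min = 9:09 AM.
Mixing the batter ends at 9:09 AM + 76 min = 10:25 AM.
Kneading ends at 10:25 AM − 76 min = 9:09 AM.

9:09 AM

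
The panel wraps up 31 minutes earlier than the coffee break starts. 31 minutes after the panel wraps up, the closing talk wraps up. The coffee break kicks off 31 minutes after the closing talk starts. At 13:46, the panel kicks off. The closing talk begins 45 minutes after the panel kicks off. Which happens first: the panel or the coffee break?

The closing talk starts at 13:46 + 45 min = 14:31.
The coffee break starts at 14:31 + 31 min = 15:02.
The panel starts at 13:46 and the coffee break starts at 15:02, so the panel is first.

the panel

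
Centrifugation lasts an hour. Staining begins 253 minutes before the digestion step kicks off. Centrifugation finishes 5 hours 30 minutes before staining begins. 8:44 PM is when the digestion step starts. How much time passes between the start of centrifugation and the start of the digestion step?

Staining starts at 8:44 PM − 253 min = 4:31 PM.
Centrifugation ends at 4:31 PM − 330 min = 11:01 AM.
Centrifugation starts at 11:01 AM − 60 min = 10:01 AM.
From 10:01 AM to 8:44 PM is 643 minutes.

643 minutes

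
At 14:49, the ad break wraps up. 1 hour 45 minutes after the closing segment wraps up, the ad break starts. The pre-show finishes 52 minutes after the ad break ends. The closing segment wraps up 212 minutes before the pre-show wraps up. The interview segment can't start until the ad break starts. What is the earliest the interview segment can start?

The pre-show ends at 14:49 + 52 min = 15:41.
The closing segment ends at 15:41 − 212 min = 12:09.
The ad break starts at 12:09 + 105 min = 13:54.
The interview segment is bounded by the ad break, so the earliest it can start is 13:54.

13:54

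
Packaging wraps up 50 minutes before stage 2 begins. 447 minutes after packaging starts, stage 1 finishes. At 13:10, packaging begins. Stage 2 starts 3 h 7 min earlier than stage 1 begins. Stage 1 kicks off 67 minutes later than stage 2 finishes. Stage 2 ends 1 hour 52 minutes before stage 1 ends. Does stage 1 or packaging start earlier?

packaging

Stage 1 ends at 13:10 + 447 min = 20:37.
Stage 2 ends at 20:37 − 112 min = 18:45.
Stage 1 starts at 18:45 + 67 min = 19:52.
Stage 1 starts at 19:52 and packaging starts at 13:10, so packaging is first.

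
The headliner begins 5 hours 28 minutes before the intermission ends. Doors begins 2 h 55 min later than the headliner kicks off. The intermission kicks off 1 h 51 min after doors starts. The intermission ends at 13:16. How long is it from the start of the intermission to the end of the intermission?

42 minutes

The headliner starts at 13:16 − 328 min = 07:48.
Doors starts at 07:48 + 175 min = 10:43.
The intermission starts at 10:43 + 111 min = 12:34.
From 12:34 to 13:16 is 42 minutes.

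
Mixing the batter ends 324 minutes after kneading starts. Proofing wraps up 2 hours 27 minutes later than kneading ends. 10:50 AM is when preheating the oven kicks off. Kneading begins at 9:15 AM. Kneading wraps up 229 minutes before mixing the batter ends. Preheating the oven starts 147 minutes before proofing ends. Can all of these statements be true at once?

Mixing the batter ends at 9:15 AM + 324 min = 2:39 PM.
Kneading ends at 2:39 PM − 229 min = 10:50 AM.
Proofing ends at 10:50 AM + 147 min = 1:17 PM.
Preheating the oven starts at 1:17 PM − 147 min = 10:50 AM.
That matches the stated 10:50 AM, so the schedule is consistent.

Yes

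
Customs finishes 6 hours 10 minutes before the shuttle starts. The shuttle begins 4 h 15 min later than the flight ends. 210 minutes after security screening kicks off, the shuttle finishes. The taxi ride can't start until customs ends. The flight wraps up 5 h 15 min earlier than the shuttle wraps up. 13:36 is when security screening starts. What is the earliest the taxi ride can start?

The shuttle ends at 13:36 + 210 min = 17:06.
The flight ends at 17:06 − 315 min = 11:51.
The shuttle starts at 11:51 + 255 min = 16:06.
Customs ends at 16:06 − 370 min = 09:56.
The taxi ride is bounded by customs, so the earliest it can start is 09:56.

09:56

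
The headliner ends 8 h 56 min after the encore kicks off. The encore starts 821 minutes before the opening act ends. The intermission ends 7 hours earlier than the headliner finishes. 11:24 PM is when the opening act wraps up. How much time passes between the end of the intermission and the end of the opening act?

11 hours 45 minutes

The encore starts at 11:24 PM − 821 min = 9:43 AM.
The headliner ends at 9:43 AM + 536 min = 6:39 PM.
The intermission ends at 6:39 PM − 420 min = 11:39 AM.
From 11:39 AM to 11:24 PM is 11 hours 45 minutes.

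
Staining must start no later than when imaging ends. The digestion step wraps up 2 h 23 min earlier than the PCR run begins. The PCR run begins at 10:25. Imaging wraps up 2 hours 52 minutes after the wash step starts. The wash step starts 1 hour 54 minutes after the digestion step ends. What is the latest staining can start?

12:48

The digestion step ends at 10:25 − 143 min = 08:02.
The wash step starts at 08:02 + 114 min = 09:56.
Imaging ends at 09:56 + 172 min = 12:48.
Staining is bounded by imaging, so the latest it can start is 12:48.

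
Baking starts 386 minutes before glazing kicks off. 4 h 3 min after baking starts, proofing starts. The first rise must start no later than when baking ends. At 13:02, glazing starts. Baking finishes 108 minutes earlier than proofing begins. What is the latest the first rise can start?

08:51

Baking starts at 13:02 − 386 min = 06:36.
Proofing starts at 06:36 + 243 min = 10:39.
Baking ends at 10:39 − 108 min = 08:51.
The first rise is bounded by baking, so the latest it can start is 08:51.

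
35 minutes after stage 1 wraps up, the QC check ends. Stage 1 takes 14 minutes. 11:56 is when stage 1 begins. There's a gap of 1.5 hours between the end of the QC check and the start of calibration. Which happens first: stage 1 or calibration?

Stage 1 ends at 11:56 + 14 min = 12:10.
The QC check ends at 12:10 + 35 min = 12:45.
Calibration starts at 12:45 + 90 min = 14:15.
Stage 1 starts at 11:56 and calibration starts at 14:15, so stage 1 is first.

stage 1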